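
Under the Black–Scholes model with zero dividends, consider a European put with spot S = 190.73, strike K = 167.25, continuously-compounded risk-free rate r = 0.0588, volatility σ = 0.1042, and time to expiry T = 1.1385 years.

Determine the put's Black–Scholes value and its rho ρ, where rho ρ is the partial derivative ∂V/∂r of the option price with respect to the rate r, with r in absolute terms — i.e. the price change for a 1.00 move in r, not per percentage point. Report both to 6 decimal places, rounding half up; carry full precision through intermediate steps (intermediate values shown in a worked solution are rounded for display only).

σ√T = 0.1042·√1.1385 = 0.111182
d₁ = (ln(S/K) + (r+σ²/2)T) / (σ√T) = (ln(190.73/167.25) + (0.0588+0.1042²/2)·1.1385) / 0.111182 = (0.131369 + 0.073125) / 0.111182 = 1.839270
d₂ = d₁ − σ√T = 1.839270 − 0.111182 = 1.728088
e^{−rT} = e^{−0.0588·1.1385} = 0.935248
N(−d₁) = 0.032938,  N(−d₂) = 0.041986
Put price V = K·e^{−rT}·N(−d₂) − S·N(−d₁) = 6.567489 − 6.282212 = 0.285277
ρ = −K·T·e^{−rT}·N(−d₂) = -7.477086

price = 0.285277
ρ = -7.477086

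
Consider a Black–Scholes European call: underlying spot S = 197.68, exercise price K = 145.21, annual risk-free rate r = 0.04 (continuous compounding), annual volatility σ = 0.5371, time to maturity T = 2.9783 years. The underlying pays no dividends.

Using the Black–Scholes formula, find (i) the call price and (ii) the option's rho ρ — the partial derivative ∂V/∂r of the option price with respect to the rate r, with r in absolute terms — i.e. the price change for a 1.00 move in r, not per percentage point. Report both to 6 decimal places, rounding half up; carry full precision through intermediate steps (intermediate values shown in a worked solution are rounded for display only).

price = 98.242812
ρ = 191.625919

σ√T = 0.5371·√2.9783 = 0.926914
d₁ = (ln(S/K) + (r+σ²/2)T) / (σ√T) = (ln(197.68/145.21) + (0.04+0.5371²/2)·2.9783) / 0.926914 = (0.308469 + 0.548717) / 0.926914 = 0.924773
d₂ = d₁ − σ√T = 0.924773 − 0.926914 = -0.002140
e^{−rT} = e^{−0.04·2.9783} = 0.887691
N(d₁) = 0.822458,  N(d₂) = 0.499146
Call price V = S·N(d₁) − K·e^{−rT}·N(d₂) = 162.583516 − 64.340704 = 98.242812
ρ = K·T·e^{−rT}·N(d₂) = 191.625919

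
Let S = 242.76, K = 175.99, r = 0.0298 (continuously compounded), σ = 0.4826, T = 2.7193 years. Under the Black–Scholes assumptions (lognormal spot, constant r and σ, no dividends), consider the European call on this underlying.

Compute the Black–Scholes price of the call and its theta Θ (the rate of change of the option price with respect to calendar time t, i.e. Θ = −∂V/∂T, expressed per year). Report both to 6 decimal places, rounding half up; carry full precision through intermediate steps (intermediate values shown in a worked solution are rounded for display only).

price = 110.199562
Θ = -12.045099

σ√T = 0.4826·√2.7193 = 0.795822
d₁ = (ln(S/K) + (r+σ²/2)T) / (σ√T) = (ln(242.76/175.99) + (0.0298+0.4826²/2)·2.7193) / 0.795822 = (0.321646 + 0.397701) / 0.795822 = 0.903905
d₂ = d₁ − σ√T = 0.903905 − 0.795822 = 0.108083
e^{−rT} = e^{−0.0298·2.7193} = 0.922161
N(d₁) = 0.816977,  N(d₂) = 0.543035
Call price V = S·N(d₁) − K·e^{−rT}·N(d₂) = 198.329373 − 88.129812 = 110.199562
φ(d₁) = (1/√(2π))·e^{−d₁²/2} = 0.265150
Θ = −S·φ(d₁)·σ/(2√T) − r·K·e^{−rT}·N(d₂) = −9.418831 − 2.626268 = -12.045099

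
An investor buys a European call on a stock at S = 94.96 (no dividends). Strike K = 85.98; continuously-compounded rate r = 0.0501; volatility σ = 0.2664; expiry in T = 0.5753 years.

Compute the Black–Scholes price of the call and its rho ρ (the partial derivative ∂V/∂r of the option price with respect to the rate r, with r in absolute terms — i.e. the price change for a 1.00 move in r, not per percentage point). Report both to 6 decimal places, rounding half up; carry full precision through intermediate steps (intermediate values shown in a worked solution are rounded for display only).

σ√T = 0.2664·√0.5753 = 0.202060
d₁ = (ln(S/K) + (r+σ²/2)T) / (σ√T) = (ln(94.96/85.98) + (0.0501+0.2664²/2)·0.5753) / 0.202060 = (0.099341 + 0.049237) / 0.202060 = 0.735313
d₂ = d₁ − σ√T = 0.735313 − 0.202060 = 0.533253
e^{−rT} = e^{−0.0501·0.5753} = 0.971589
N(d₁) = 0.768926,  N(d₂) = 0.703071
Call price V = S·N(d₁) − K·e^{−rT}·N(d₂) = 73.017183 − 58.732570 = 14.284613
ρ = K·T·e^{−rT}·N(d₂) = 33.788847

price = 14.284613
ρ = 33.788847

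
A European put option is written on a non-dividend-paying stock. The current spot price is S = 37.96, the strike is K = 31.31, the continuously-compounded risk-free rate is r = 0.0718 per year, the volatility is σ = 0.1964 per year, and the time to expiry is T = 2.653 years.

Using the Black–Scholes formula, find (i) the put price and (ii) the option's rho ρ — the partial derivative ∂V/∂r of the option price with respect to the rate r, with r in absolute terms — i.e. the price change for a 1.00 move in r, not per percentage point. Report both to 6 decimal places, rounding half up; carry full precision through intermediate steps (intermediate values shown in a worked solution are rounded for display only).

σ√T = 0.1964·√2.653 = 0.319897
d₁ = (ln(S/K) + (r+σ²/2)T) / (σ√T) = (ln(37.96/31.31) + (0.0718+0.1964²/2)·2.653) / 0.319897 = (0.192595 + 0.241652) / 0.319897 = 1.357462
d₂ = d₁ − σ√T = 1.357462 − 0.319897 = 1.037565
e^{−rT} = e^{−0.0718·2.653} = 0.826558
N(−d₁) = 0.087317,  N(−d₂) = 0.149736
Put price V = K·e^{−rT}·N(−d₂) − S·N(−d₁) = 3.875106 − 3.314564 = 0.560542
ρ = −K·T·e^{−rT}·N(−d₂) = -10.280657

price = 0.560542
ρ = -10.280657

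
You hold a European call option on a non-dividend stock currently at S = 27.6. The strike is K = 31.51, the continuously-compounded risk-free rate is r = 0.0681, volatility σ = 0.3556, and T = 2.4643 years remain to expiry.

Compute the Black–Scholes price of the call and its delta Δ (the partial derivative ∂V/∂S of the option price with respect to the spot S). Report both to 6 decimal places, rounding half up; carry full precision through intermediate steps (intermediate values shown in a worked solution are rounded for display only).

price = 6.452970
Δ = 0.633976

σ√T = 0.3556·√2.4643 = 0.558224
d₁ = (ln(S/K) + (r+σ²/2)T) / (σ√T) = (ln(27.6/31.51) + (0.0681+0.3556²/2)·2.4643) / 0.558224 = (-0.132489 + 0.323626) / 0.558224 = 0.342401
d₂ = d₁ − σ√T = 0.342401 − 0.558224 = -0.215823
e^{−rT} = e^{−0.0681·2.4643} = 0.845507
N(d₁) = 0.633976,  N(d₂) = 0.414563
Call price V = S·N(d₁) − K·e^{−rT}·N(d₂) = 17.497726 − 11.044756 = 6.452970
Δ = N(d₁) = 0.633976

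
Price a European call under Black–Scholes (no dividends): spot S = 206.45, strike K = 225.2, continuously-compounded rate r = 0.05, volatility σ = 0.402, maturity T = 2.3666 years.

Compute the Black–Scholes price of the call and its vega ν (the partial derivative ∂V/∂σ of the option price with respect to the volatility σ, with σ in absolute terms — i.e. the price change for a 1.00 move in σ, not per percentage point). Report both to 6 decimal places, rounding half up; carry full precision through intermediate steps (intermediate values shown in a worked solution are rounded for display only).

price = 52.612078
ν = 118.753718

σ√T = 0.402·√2.3666 = 0.618427
d₁ = (ln(S/K) + (r+σ²/2)T) / (σ√T) = (ln(206.45/225.2) + (0.05+0.402²/2)·2.3666) / 0.618427 = (-0.086931 + 0.309556) / 0.618427 = 0.359986
d₂ = d₁ − σ√T = 0.359986 − 0.618427 = -0.258441
e^{−rT} = e^{−0.05·2.3666} = 0.888403
N(d₁) = 0.640571,  N(d₂) = 0.398033
Call price V = S·N(d₁) − K·e^{−rT}·N(d₂) = 132.245960 − 79.633882 = 52.612078
φ(d₁) = (1/√(2π))·e^{−d₁²/2} = 0.373912
ν = S·φ(d₁)·√T = 118.753718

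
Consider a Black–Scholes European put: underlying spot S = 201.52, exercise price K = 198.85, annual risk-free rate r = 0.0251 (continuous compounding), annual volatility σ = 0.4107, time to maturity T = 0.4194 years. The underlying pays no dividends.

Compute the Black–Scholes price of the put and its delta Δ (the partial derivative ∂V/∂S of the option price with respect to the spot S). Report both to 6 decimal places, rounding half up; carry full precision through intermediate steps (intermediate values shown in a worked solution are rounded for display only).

price = 18.776775
Δ = -0.411879

σ√T = 0.4107·√0.4194 = 0.265974
d₁ = (ln(S/K) + (r+σ²/2)T) / (σ√T) = (ln(201.52/198.85) + (0.0251+0.4107²/2)·0.4194) / 0.265974 = (0.013338 + 0.045898) / 0.265974 = 0.222713
d₂ = d₁ − σ√T = 0.222713 − 0.265974 = -0.043261
e^{−rT} = e^{−0.0251·0.4194} = 0.989528
N(−d₁) = 0.411879,  N(−d₂) = 0.517253
Put price V = K·e^{−rT}·N(−d₂) − S·N(−d₁) = 101.778717 − 83.001942 = 18.776775
Δ = −N(−d₁) = -0.411879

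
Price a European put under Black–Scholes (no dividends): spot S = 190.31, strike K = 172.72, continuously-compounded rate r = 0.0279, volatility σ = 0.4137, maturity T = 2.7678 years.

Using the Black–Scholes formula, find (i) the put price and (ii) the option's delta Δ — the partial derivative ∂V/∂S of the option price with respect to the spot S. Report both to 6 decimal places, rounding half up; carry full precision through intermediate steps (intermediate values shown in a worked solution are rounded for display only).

σ√T = 0.4137·√2.7678 = 0.688261
d₁ = (ln(S/K) + (r+σ²/2)T) / (σ√T) = (ln(190.31/172.72) + (0.0279+0.4137²/2)·2.7678) / 0.688261 = (0.096983 + 0.314073) / 0.688261 = 0.597238
d₂ = d₁ − σ√T = 0.597238 − 0.688261 = -0.091022
e^{−rT} = e^{−0.0279·2.7678} = 0.925685
N(−d₁) = 0.275174,  N(−d₂) = 0.536263
Put price V = K·e^{−rT}·N(−d₂) − S·N(−d₁) = 85.739949 − 52.368402 = 33.371547
Δ = −N(−d₁) = -0.275174

price = 33.371547
Δ = -0.275174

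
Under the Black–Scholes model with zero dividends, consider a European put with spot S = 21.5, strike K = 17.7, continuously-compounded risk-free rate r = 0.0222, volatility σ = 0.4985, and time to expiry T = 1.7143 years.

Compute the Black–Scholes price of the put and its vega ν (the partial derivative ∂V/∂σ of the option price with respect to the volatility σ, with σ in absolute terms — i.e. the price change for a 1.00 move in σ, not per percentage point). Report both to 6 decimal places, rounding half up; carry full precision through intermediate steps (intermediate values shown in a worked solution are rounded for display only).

price = 2.996510
ν = 8.896188

σ√T = 0.4985·√1.7143 = 0.652692
d₁ = (ln(S/K) + (r+σ²/2)T) / (σ√T) = (ln(21.5/17.7) + (0.0222+0.4985²/2)·1.7143) / 0.652692 = (0.194488 + 0.251061) / 0.652692 = 0.682633
d₂ = d₁ − σ√T = 0.682633 − 0.652692 = 0.029941
e^{−rT} = e^{−0.0222·1.7143} = 0.962658
N(−d₁) = 0.247419,  N(−d₂) = 0.488057
Put price V = K·e^{−rT}·N(−d₂) − S·N(−d₁) = 8.316026 − 5.319516 = 2.996510
φ(d₁) = (1/√(2π))·e^{−d₁²/2} = 0.316025
ν = S·φ(d₁)·√T = 8.896188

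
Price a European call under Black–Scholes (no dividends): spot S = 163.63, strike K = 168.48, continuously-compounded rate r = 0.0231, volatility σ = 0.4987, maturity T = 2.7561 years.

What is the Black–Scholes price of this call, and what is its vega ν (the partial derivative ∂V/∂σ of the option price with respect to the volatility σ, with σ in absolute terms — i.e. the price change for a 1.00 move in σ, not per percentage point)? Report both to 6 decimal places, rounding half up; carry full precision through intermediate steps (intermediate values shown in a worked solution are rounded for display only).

σ√T = 0.4987·√2.7561 = 0.827917
d₁ = (ln(S/K) + (r+σ²/2)T) / (σ√T) = (ln(163.63/168.48) + (0.0231+0.4987²/2)·2.7561) / 0.827917 = (-0.029209 + 0.406389) / 0.827917 = 0.455577
d₂ = d₁ − σ√T = 0.455577 − 0.827917 = -0.372340
e^{−rT} = e^{−0.0231·2.7561} = 0.938318
N(d₁) = 0.675653,  N(d₂) = 0.354820
Call price V = S·N(d₁) − K·e^{−rT}·N(d₂) = 110.557086 − 56.092718 = 54.464369
φ(d₁) = (1/√(2π))·e^{−d₁²/2} = 0.359618
ν = S·φ(d₁)·√T = 97.690308

price = 54.464369
ν = 97.690308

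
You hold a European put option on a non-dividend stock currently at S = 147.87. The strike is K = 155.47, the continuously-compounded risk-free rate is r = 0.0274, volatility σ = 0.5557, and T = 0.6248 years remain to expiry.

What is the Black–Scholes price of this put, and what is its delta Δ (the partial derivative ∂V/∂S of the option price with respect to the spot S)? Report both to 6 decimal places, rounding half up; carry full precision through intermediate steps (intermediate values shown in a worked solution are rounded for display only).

price = 28.689482
Δ = -0.442554

σ√T = 0.5557·√0.6248 = 0.439249
d₁ = (ln(S/K) + (r+σ²/2)T) / (σ√T) = (ln(147.87/155.47) + (0.0274+0.5557²/2)·0.6248) / 0.439249 = (-0.050119 + 0.113589) / 0.439249 = 0.144497
d₂ = d₁ − σ√T = 0.144497 − 0.439249 = -0.294752
e^{−rT} = e^{−0.0274·0.6248} = 0.983026
N(−d₁) = 0.442554,  N(−d₂) = 0.615908
Put price V = K·e^{−rT}·N(−d₂) − S·N(−d₁) = 94.129949 − 65.440467 = 28.689482
Δ = −N(−d₁) = -0.442554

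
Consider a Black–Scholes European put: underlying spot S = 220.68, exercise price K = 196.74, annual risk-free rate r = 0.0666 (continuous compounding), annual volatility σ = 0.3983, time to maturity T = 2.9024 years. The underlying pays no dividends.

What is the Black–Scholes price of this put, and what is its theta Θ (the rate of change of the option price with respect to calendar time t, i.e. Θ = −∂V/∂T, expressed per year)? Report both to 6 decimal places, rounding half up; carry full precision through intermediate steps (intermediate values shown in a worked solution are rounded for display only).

σ√T = 0.3983·√2.9024 = 0.678561
d₁ = (ln(S/K) + (r+σ²/2)T) / (σ√T) = (ln(220.68/196.74) + (0.0666+0.3983²/2)·2.9024) / 0.678561 = (0.114831 + 0.423522) / 0.678561 = 0.793374
d₂ = d₁ − σ√T = 0.793374 − 0.678561 = 0.114813
e^{−rT} = e^{−0.0666·2.9024} = 0.824235
N(−d₁) = 0.213780,  N(−d₂) = 0.454297
Put price V = K·e^{−rT}·N(−d₂) − S·N(−d₁) = 73.668702 − 47.176935 = 26.491767
φ(d₁) = (1/√(2π))·e^{−d₁²/2} = 0.291225
Θ = −S·φ(d₁)·σ/(2√T) + r·K·e^{−rT}·N(−d₂) = −7.512646 + 4.906336 = -2.606310

price = 26.491767
Θ = -2.606310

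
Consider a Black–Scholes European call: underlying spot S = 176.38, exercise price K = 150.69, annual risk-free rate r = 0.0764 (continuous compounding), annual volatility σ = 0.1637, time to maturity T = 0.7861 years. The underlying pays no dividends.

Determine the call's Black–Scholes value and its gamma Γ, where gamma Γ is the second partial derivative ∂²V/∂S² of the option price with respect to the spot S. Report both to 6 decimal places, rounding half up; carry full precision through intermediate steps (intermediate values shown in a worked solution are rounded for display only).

price = 35.147902
Γ = 0.004537

σ√T = 0.1637·√0.7861 = 0.145140
d₁ = (ln(S/K) + (r+σ²/2)T) / (σ√T) = (ln(176.38/150.69) + (0.0764+0.1637²/2)·0.7861) / 0.145140 = (0.157416 + 0.070591) / 0.145140 = 1.570943
d₂ = d₁ − σ√T = 1.570943 − 0.145140 = 1.425803
e^{−rT} = e^{−0.0764·0.7861} = 0.941710
N(d₁) = 0.941902,  N(d₂) = 0.923037
Call price V = S·N(d₁) − K·e^{−rT}·N(d₂) = 166.132681 − 130.984779 = 35.147902
φ(d₁) = (1/√(2π))·e^{−d₁²/2} = 0.116150
Γ = φ(d₁) / (S·σ·√T) = 0.004537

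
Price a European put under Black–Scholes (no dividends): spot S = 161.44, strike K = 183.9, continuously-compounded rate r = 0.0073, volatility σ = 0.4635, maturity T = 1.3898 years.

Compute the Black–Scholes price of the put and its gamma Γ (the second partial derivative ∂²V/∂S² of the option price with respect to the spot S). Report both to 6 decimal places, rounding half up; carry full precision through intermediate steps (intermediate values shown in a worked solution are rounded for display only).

price = 48.145778
Γ = 0.004516

σ√T = 0.4635·√1.3898 = 0.546419
d₁ = (ln(S/K) + (r+σ²/2)T) / (σ√T) = (ln(161.44/183.9) + (0.0073+0.4635²/2)·1.3898) / 0.546419 = (-0.130259 + 0.159432) / 0.546419 = 0.053391
d₂ = d₁ − σ√T = 0.053391 − 0.546419 = -0.493028
e^{−rT} = e^{−0.0073·1.3898} = 0.989906
N(−d₁) = 0.478710,  N(−d₂) = 0.689004
Put price V = K·e^{−rT}·N(−d₂) − S·N(−d₁) = 125.428747 − 77.282969 = 48.145778
φ(d₁) = (1/√(2π))·e^{−d₁²/2} = 0.398374
Γ = φ(d₁) / (S·σ·√T) = 0.004516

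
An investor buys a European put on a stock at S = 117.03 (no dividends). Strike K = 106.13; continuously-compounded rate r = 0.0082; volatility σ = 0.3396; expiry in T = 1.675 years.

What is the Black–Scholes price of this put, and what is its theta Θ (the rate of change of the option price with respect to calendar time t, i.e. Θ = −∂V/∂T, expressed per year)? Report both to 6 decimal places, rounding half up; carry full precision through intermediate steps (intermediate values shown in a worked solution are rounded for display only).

σ√T = 0.3396·√1.675 = 0.439516
d₁ = (ln(S/K) + (r+σ²/2)T) / (σ√T) = (ln(117.03/106.13) + (0.0082+0.3396²/2)·1.675) / 0.439516 = (0.097766 + 0.110322) / 0.439516 = 0.473447
d₂ = d₁ − σ√T = 0.473447 − 0.439516 = 0.033931
e^{−rT} = e^{−0.0082·1.675} = 0.986359
N(−d₁) = 0.317947,  N(−d₂) = 0.486466
Put price V = K·e^{−rT}·N(−d₂) − S·N(−d₁) = 50.924375 − 37.209339 = 13.715036
φ(d₁) = (1/√(2π))·e^{−d₁²/2} = 0.356645
Θ = −S·φ(d₁)·σ/(2√T) + r·K·e^{−rT}·N(−d₂) = −5.476000 + 0.417580 = -5.058421

price = 13.715036
Θ = -5.058421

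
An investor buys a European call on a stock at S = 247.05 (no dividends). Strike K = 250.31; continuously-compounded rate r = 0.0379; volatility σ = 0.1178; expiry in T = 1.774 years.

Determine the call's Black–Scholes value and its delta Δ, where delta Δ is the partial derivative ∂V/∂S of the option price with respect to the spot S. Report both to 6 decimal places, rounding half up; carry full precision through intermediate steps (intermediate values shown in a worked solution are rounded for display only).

σ√T = 0.1178·√1.774 = 0.156900
d₁ = (ln(S/K) + (r+σ²/2)T) / (σ√T) = (ln(247.05/250.31) + (0.0379+0.1178²/2)·1.774) / 0.156900 = (-0.013109 + 0.079543) / 0.156900 = 0.423417
d₂ = d₁ − σ√T = 0.423417 − 0.156900 = 0.266517
e^{−rT} = e^{−0.0379·1.774} = 0.934976
N(d₁) = 0.664004,  N(d₂) = 0.605079
Call price V = S·N(d₁) − K·e^{−rT}·N(d₂) = 164.042280 − 141.609048 = 22.433232
Δ = N(d₁) = 0.664004

price = 22.433232
Δ = 0.664004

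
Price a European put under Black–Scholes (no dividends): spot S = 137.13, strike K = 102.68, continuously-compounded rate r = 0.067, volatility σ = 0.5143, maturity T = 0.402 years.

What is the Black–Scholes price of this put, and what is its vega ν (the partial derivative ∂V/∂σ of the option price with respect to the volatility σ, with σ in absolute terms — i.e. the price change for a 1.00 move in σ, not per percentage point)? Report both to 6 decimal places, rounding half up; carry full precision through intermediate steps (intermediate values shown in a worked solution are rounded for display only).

σ√T = 0.5143·√0.402 = 0.326084
d₁ = (ln(S/K) + (r+σ²/2)T) / (σ√T) = (ln(137.13/102.68) + (0.067+0.5143²/2)·0.402) / 0.326084 = (0.289312 + 0.080099) / 0.326084 = 1.132872
d₂ = d₁ − σ√T = 1.132872 − 0.326084 = 0.806788
e^{−rT} = e^{−0.067·0.402} = 0.973425
N(−d₁) = 0.128634,  N(−d₂) = 0.209894
Put price V = K·e^{−rT}·N(−d₂) − S·N(−d₁) = 20.979222 − 17.639586 = 3.339636
φ(d₁) = (1/√(2π))·e^{−d₁²/2} = 0.210002
ν = S·φ(d₁)·√T = 18.258669

price = 3.339636
ν = 18.258669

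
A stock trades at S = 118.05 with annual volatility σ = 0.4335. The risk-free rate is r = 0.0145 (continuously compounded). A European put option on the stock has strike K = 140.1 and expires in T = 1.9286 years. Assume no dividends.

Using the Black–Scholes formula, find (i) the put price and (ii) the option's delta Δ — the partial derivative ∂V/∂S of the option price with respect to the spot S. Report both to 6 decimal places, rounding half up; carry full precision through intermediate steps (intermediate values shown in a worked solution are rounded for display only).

σ√T = 0.4335·√1.9286 = 0.602019
d₁ = (ln(S/K) + (r+σ²/2)T) / (σ√T) = (ln(118.05/140.1) + (0.0145+0.4335²/2)·1.9286) / 0.602019 = (-0.171248 + 0.209178) / 0.602019 = 0.063005
d₂ = d₁ − σ√T = 0.063005 − 0.602019 = -0.539014
e^{−rT} = e^{−0.0145·1.9286} = 0.972423
N(−d₁) = 0.474881,  N(−d₂) = 0.705062
Put price V = K·e^{−rT}·N(−d₂) − S·N(−d₁) = 96.055061 − 56.059754 = 39.995307
Δ = −N(−d₁) = -0.474881

price = 39.995307
Δ = -0.474881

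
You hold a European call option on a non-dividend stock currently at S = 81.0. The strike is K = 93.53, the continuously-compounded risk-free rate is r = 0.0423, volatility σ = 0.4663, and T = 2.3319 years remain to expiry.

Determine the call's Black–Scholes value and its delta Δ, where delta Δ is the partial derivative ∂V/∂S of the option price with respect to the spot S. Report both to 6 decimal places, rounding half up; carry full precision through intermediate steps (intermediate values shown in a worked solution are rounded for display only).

σ√T = 0.4663·√2.3319 = 0.712066
d₁ = (ln(S/K) + (r+σ²/2)T) / (σ√T) = (ln(81.0/93.53) + (0.0423+0.4663²/2)·2.3319) / 0.712066 = (-0.143833 + 0.352159) / 0.712066 = 0.292565
d₂ = d₁ − σ√T = 0.292565 − 0.712066 = -0.419502
e^{−rT} = e^{−0.0423·2.3319} = 0.906069
N(d₁) = 0.615073,  N(d₂) = 0.337425
Call price V = S·N(d₁) − K·e^{−rT}·N(d₂) = 49.820876 − 28.594956 = 21.225921
Δ = N(d₁) = 0.615073

price = 21.225921
Δ = 0.615073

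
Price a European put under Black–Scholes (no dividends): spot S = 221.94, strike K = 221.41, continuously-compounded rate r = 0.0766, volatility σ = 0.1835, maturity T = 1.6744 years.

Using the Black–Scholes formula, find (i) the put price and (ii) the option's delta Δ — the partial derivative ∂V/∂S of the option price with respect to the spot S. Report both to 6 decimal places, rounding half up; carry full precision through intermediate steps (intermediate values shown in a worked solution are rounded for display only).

price = 8.987900
Δ = -0.251763

σ√T = 0.1835·√1.6744 = 0.237446
d₁ = (ln(S/K) + (r+σ²/2)T) / (σ√T) = (ln(221.94/221.41) + (0.0766+0.1835²/2)·1.6744) / 0.237446 = (0.002391 + 0.156449) / 0.237446 = 0.668952
d₂ = d₁ − σ√T = 0.668952 − 0.237446 = 0.431506
e^{−rT} = e^{−0.0766·1.6744} = 0.879625
N(−d₁) = 0.251763,  N(−d₂) = 0.333050
Put price V = K·e^{−rT}·N(−d₂) − S·N(−d₁) = 64.864173 − 55.876273 = 8.987900
Δ = −N(−d₁) = -0.251763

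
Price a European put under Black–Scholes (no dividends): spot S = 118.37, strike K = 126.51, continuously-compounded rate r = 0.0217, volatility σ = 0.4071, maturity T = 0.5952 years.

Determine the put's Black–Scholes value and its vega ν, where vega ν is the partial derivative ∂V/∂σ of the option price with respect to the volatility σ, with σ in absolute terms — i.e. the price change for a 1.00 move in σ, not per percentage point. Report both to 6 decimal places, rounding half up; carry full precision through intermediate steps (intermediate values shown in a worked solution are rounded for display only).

price = 18.654113
ν = 36.428649

σ√T = 0.4071·√0.5952 = 0.314074
d₁ = (ln(S/K) + (r+σ²/2)T) / (σ√T) = (ln(118.37/126.51) + (0.0217+0.4071²/2)·0.5952) / 0.314074 = (-0.066506 + 0.062237) / 0.314074 = -0.013592
d₂ = d₁ − σ√T = -0.013592 − 0.314074 = -0.327666
e^{−rT} = e^{−0.0217·0.5952} = 0.987167
N(−d₁) = 0.505422,  N(−d₂) = 0.628418
Put price V = K·e^{−rT}·N(−d₂) − S·N(−d₁) = 78.480936 − 59.826823 = 18.654113
φ(d₁) = (1/√(2π))·e^{−d₁²/2} = 0.398905
ν = S·φ(d₁)·√T = 36.428649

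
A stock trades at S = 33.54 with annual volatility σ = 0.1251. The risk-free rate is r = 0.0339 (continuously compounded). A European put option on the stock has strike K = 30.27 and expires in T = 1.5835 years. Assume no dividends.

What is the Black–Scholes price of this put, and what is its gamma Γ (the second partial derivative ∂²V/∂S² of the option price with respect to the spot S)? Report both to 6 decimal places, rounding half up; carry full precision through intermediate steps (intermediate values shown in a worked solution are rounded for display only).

σ√T = 0.1251·√1.5835 = 0.157422
d₁ = (ln(S/K) + (r+σ²/2)T) / (σ√T) = (ln(33.54/30.27) + (0.0339+0.1251²/2)·1.5835) / 0.157422 = (0.102582 + 0.066072) / 0.157422 = 1.071342
d₂ = d₁ − σ√T = 1.071342 − 0.157422 = 0.913920
e^{−rT} = e^{−0.0339·1.5835} = 0.947735
N(−d₁) = 0.142008,  N(−d₂) = 0.180379
Put price V = K·e^{−rT}·N(−d₂) − S·N(−d₁) = 5.174714 − 4.762942 = 0.411772
φ(d₁) = (1/√(2π))·e^{−d₁²/2} = 0.224737
Γ = φ(d₁) / (S·σ·√T) = 0.042564

price = 0.411772
Γ = 0.042564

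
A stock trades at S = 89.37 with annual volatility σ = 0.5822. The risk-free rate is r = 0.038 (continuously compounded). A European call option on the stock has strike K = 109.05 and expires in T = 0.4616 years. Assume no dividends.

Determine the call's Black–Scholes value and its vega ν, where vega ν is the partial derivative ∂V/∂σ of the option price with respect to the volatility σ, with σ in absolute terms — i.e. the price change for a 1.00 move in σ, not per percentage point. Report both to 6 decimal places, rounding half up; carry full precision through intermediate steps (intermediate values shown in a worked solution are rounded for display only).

σ√T = 0.5822·√0.4616 = 0.395553
d₁ = (ln(S/K) + (r+σ²/2)T) / (σ√T) = (ln(89.37/109.05) + (0.038+0.5822²/2)·0.4616) / 0.395553 = (-0.199021 + 0.095772) / 0.395553 = -0.261025
d₂ = d₁ − σ√T = -0.261025 − 0.395553 = -0.656579
e^{−rT} = e^{−0.038·0.4616} = 0.982612
N(d₁) = 0.397037,  N(d₂) = 0.255726
Call price V = S·N(d₁) − K·e^{−rT}·N(d₂) = 35.483155 − 27.402023 = 8.081133
φ(d₁) = (1/√(2π))·e^{−d₁²/2} = 0.385580
ν = S·φ(d₁)·√T = 23.412057

price = 8.081133
ν = 23.412057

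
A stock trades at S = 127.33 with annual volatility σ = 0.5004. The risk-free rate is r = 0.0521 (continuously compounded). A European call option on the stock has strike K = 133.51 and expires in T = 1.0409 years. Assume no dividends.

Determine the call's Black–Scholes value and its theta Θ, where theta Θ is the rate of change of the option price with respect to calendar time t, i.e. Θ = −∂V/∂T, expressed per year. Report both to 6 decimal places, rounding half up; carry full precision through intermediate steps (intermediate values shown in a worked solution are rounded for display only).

price = 26.003296
Θ = -14.680469

σ√T = 0.5004·√1.0409 = 0.510531
d₁ = (ln(S/K) + (r+σ²/2)T) / (σ√T) = (ln(127.33/133.51) + (0.0521+0.5004²/2)·1.0409) / 0.510531 = (-0.047394 + 0.184552) / 0.510531 = 0.268657
d₂ = d₁ − σ√T = 0.268657 − 0.510531 = -0.241874
e^{−rT} = e^{−0.0521·1.0409} = 0.947213
N(d₁) = 0.605903,  N(d₂) = 0.404439
Call price V = S·N(d₁) − K·e^{−rT}·N(d₂) = 77.149631 − 51.146335 = 26.003296
φ(d₁) = (1/√(2π))·e^{−d₁²/2} = 0.384802
Θ = −S·φ(d₁)·σ/(2√T) − r·K·e^{−rT}·N(d₂) = −12.015745 − 2.664724 = -14.680469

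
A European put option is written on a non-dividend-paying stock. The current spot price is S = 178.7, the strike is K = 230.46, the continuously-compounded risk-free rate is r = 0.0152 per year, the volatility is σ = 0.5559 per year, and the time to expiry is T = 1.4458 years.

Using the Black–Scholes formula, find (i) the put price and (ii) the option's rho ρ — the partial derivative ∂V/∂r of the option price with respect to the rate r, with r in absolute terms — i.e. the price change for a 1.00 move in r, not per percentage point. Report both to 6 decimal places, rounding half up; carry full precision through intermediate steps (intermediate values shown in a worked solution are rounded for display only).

price = 79.306702
ρ = -245.231440

σ√T = 0.5559·√1.4458 = 0.668422
d₁ = (ln(S/K) + (r+σ²/2)T) / (σ√T) = (ln(178.7/230.46) + (0.0152+0.5559²/2)·1.4458) / 0.668422 = (-0.254369 + 0.245370) / 0.668422 = -0.013463
d₂ = d₁ − σ√T = -0.013463 − 0.668422 = -0.681885
e^{−rT} = e^{−0.0152·1.4458} = 0.978264
N(−d₁) = 0.505371,  N(−d₂) = 0.752344
Put price V = K·e^{−rT}·N(−d₂) − S·N(−d₁) = 169.616434 − 90.309733 = 79.306702
ρ = −K·T·e^{−rT}·N(−d₂) = -245.231440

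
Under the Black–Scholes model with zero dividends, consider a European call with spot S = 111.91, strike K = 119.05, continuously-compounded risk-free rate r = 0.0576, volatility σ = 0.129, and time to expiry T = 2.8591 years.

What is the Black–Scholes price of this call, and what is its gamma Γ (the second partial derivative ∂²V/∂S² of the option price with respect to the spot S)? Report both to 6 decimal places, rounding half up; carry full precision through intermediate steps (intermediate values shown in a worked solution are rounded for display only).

price = 15.715953
Γ = 0.013809

σ√T = 0.129·√2.8591 = 0.218124
d₁ = (ln(S/K) + (r+σ²/2)T) / (σ√T) = (ln(111.91/119.05) + (0.0576+0.129²/2)·2.8591) / 0.218124 = (-0.061849 + 0.188473) / 0.218124 = 0.580516
d₂ = d₁ − σ√T = 0.580516 − 0.218124 = 0.362391
e^{−rT} = e^{−0.0576·2.8591} = 0.848162
N(d₁) = 0.719217,  N(d₂) = 0.641470
Call price V = S·N(d₁) − K·e^{−rT}·N(d₂) = 80.487529 − 64.771576 = 15.715953
φ(d₁) = (1/√(2π))·e^{−d₁²/2} = 0.337079
Γ = φ(d₁) / (S·σ·√T) = 0.013809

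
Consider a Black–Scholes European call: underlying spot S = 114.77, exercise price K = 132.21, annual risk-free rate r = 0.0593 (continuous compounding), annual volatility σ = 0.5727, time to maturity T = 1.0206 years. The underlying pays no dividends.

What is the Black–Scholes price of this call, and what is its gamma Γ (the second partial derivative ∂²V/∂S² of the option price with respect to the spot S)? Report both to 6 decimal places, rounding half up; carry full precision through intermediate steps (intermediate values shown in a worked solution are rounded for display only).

σ√T = 0.5727·√1.0206 = 0.578569
d₁ = (ln(S/K) + (r+σ²/2)T) / (σ√T) = (ln(114.77/132.21) + (0.0593+0.5727²/2)·1.0206) / 0.578569 = (-0.141461 + 0.227892) / 0.578569 = 0.149388
d₂ = d₁ − σ√T = 0.149388 − 0.578569 = -0.429181
e^{−rT} = e^{−0.0593·1.0206} = 0.941273
N(d₁) = 0.559376,  N(d₂) = 0.333896
Call price V = S·N(d₁) − K·e^{−rT}·N(d₂) = 64.199598 − 41.551909 = 22.647689
φ(d₁) = (1/√(2π))·e^{−d₁²/2} = 0.394515
Γ = φ(d₁) / (S·σ·√T) = 0.005941

price = 22.647689
Γ = 0.005941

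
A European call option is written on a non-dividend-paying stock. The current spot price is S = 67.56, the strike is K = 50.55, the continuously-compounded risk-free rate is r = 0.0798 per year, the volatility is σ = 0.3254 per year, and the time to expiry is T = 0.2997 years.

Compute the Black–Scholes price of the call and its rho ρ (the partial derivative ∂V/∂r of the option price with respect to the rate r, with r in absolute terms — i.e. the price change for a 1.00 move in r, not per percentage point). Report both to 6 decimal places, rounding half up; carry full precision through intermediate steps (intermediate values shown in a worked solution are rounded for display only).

σ√T = 0.3254·√0.2997 = 0.178140
d₁ = (ln(S/K) + (r+σ²/2)T) / (σ√T) = (ln(67.56/50.55) + (0.0798+0.3254²/2)·0.2997) / 0.178140 = (0.290053 + 0.039783) / 0.178140 = 1.851558
d₂ = d₁ − σ√T = 1.851558 − 0.178140 = 1.673418
e^{−rT} = e^{−0.0798·0.2997} = 0.976368
N(d₁) = 0.967955,  N(d₂) = 0.952877
Call price V = S·N(d₁) − K·e^{−rT}·N(d₂) = 65.395062 − 47.029635 = 18.365426
ρ = K·T·e^{−rT}·N(d₂) = 14.094782

price = 18.365426
ρ = 14.094782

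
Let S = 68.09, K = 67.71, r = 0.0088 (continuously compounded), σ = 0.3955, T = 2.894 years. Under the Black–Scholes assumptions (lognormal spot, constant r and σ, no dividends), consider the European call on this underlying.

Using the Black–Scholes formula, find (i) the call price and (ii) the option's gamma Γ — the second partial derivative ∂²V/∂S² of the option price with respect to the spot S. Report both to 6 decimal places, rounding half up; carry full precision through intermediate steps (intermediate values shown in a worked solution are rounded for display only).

σ√T = 0.3955·√2.894 = 0.672815
d₁ = (ln(S/K) + (r+σ²/2)T) / (σ√T) = (ln(68.09/67.71) + (0.0088+0.3955²/2)·2.894) / 0.672815 = (0.005596 + 0.251807) / 0.672815 = 0.382577
d₂ = d₁ − σ√T = 0.382577 − 0.672815 = -0.290238
e^{−rT} = e^{−0.0088·2.894} = 0.974854
N(d₁) = 0.648983,  N(d₂) = 0.385817
Call price V = S·N(d₁) − K·e^{−rT}·N(d₂) = 44.189279 − 25.466782 = 18.722497
φ(d₁) = (1/√(2π))·e^{−d₁²/2} = 0.370789
Γ = φ(d₁) / (S·σ·√T) = 0.008094

price = 18.722497
Γ = 0.008094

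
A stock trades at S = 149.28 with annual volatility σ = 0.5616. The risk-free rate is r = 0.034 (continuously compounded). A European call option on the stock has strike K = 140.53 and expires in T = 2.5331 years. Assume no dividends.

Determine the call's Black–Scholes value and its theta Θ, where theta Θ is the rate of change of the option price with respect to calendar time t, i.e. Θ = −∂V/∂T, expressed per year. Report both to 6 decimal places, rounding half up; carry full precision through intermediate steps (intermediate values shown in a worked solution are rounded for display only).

σ√T = 0.5616·√2.5331 = 0.893827
d₁ = (ln(S/K) + (r+σ²/2)T) / (σ√T) = (ln(149.28/140.53) + (0.034+0.5616²/2)·2.5331) / 0.893827 = (0.060403 + 0.485588) / 0.893827 = 0.610847
d₂ = d₁ − σ√T = 0.610847 − 0.893827 = -0.282980
e^{−rT} = e^{−0.034·2.5331} = 0.917479
N(d₁) = 0.729350,  N(d₂) = 0.388596
Call price V = S·N(d₁) − K·e^{−rT}·N(d₂) = 108.877294 − 50.103006 = 58.774288
φ(d₁) = (1/√(2π))·e^{−d₁²/2} = 0.331044
Θ = −S·φ(d₁)·σ/(2√T) − r·K·e^{−rT}·N(d₂) = −8.718819 − 1.703502 = -10.422321

price = 58.774288
Θ = -10.422321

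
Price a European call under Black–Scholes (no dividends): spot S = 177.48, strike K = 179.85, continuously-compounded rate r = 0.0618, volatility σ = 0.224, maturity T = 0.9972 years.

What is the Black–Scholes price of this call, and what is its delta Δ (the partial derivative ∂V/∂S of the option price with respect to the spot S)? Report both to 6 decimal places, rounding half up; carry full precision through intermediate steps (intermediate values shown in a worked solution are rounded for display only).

price = 19.979086
Δ = 0.628562

σ√T = 0.224·√0.9972 = 0.223686
d₁ = (ln(S/K) + (r+σ²/2)T) / (σ√T) = (ln(177.48/179.85) + (0.0618+0.224²/2)·0.9972) / 0.223686 = (-0.013265 + 0.086645) / 0.223686 = 0.328047
d₂ = d₁ − σ√T = 0.328047 − 0.223686 = 0.104360
e^{−rT} = e^{−0.0618·0.9972} = 0.940234
N(d₁) = 0.628562,  N(d₂) = 0.541558
Call price V = S·N(d₁) − K·e^{−rT}·N(d₂) = 111.557139 − 91.578053 = 19.979086
Δ = N(d₁) = 0.628562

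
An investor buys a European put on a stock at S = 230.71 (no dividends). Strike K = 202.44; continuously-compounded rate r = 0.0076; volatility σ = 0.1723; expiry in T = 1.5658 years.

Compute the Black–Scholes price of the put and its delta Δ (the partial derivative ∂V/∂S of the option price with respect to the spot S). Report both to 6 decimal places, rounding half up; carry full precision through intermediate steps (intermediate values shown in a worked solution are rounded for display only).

σ√T = 0.1723·√1.5658 = 0.215602
d₁ = (ln(S/K) + (r+σ²/2)T) / (σ√T) = (ln(230.71/202.44) + (0.0076+0.1723²/2)·1.5658) / 0.215602 = (0.130718 + 0.035142) / 0.215602 = 0.769288
d₂ = d₁ − σ√T = 0.769288 − 0.215602 = 0.553685
e^{−rT} = e^{−0.0076·1.5658} = 0.988170
N(−d₁) = 0.220861,  N(−d₂) = 0.289897
Put price V = K·e^{−rT}·N(−d₂) − S·N(−d₁) = 57.992524 − 50.954899 = 7.037625
Δ = −N(−d₁) = -0.220861

price = 7.037625
Δ = -0.220861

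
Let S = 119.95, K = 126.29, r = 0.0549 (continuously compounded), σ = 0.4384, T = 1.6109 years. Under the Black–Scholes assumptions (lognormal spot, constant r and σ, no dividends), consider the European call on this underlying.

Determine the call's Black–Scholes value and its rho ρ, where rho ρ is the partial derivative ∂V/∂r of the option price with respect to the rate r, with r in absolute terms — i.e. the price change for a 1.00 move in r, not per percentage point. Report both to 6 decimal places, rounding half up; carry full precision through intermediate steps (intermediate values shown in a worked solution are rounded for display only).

σ√T = 0.4384·√1.6109 = 0.556423
d₁ = (ln(S/K) + (r+σ²/2)T) / (σ√T) = (ln(119.95/126.29) + (0.0549+0.4384²/2)·1.6109) / 0.556423 = (-0.051506 + 0.243242) / 0.556423 = 0.344586
d₂ = d₁ − σ√T = 0.344586 − 0.556423 = -0.211836
e^{−rT} = e^{−0.0549·1.6109} = 0.915359
N(d₁) = 0.634797,  N(d₂) = 0.416117
Call price V = S·N(d₁) − K·e^{−rT}·N(d₂) = 76.143937 − 48.103478 = 28.040460
ρ = K·T·e^{−rT}·N(d₂) = 77.489892

price = 28.040460
ρ = 77.489892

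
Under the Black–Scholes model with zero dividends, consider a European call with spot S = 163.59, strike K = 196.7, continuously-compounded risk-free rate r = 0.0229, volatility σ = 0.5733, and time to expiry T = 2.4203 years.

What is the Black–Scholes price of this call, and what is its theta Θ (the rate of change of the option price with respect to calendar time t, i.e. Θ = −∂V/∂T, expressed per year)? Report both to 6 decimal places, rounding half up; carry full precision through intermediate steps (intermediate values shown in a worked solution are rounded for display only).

price = 49.543718
Θ = -12.673207

σ√T = 0.5733·√2.4203 = 0.891901
d₁ = (ln(S/K) + (r+σ²/2)T) / (σ√T) = (ln(163.59/196.7) + (0.0229+0.5733²/2)·2.4203) / 0.891901 = (-0.184316 + 0.453168) / 0.891901 = 0.301437
d₂ = d₁ − σ√T = 0.301437 − 0.891901 = -0.590464
e^{−rT} = e^{−0.0229·2.4203} = 0.946083
N(d₁) = 0.618459,  N(d₂) = 0.277440
Call price V = S·N(d₁) − K·e^{−rT}·N(d₂) = 101.173770 − 51.630052 = 49.543718
φ(d₁) = (1/√(2π))·e^{−d₁²/2} = 0.381223
Θ = −S·φ(d₁)·σ/(2√T) − r·K·e^{−rT}·N(d₂) = −11.490879 − 1.182328 = -12.673207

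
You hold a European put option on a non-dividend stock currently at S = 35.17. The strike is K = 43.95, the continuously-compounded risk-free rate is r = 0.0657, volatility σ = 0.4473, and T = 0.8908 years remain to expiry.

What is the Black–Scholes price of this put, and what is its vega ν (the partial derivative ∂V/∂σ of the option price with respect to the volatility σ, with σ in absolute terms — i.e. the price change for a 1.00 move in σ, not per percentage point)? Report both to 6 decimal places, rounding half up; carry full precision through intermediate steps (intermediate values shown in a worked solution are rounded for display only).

σ√T = 0.4473·√0.8908 = 0.422172
d₁ = (ln(S/K) + (r+σ²/2)T) / (σ√T) = (ln(35.17/43.95) + (0.0657+0.4473²/2)·0.8908) / 0.422172 = (-0.222859 + 0.147640) / 0.422172 = -0.178172
d₂ = d₁ − σ√T = -0.178172 − 0.422172 = -0.600344
e^{−rT} = e^{−0.0657·0.8908} = 0.943154
N(−d₁) = 0.570706,  N(−d₂) = 0.725861
Put price V = K·e^{−rT}·N(−d₂) − S·N(−d₁) = 30.088134 − 20.071733 = 10.016401
φ(d₁) = (1/√(2π))·e^{−d₁²/2} = 0.392660
ν = S·φ(d₁)·√T = 13.034043

price = 10.016401
ν = 13.034043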